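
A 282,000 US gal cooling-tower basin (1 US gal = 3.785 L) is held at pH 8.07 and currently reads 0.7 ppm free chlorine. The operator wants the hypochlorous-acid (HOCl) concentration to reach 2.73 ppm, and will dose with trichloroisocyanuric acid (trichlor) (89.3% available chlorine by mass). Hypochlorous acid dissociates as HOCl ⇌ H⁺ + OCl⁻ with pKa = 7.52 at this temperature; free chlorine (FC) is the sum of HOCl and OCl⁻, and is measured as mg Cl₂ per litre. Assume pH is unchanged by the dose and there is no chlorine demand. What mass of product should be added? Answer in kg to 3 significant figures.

Volume: 282,000 US gal × 3.785 L/gal = 1,067,370 L.
[OCl⁻]/[HOCl] = 10^(pH − pKa) = 10^(8.07 − 7.52) = 3.548; fraction as HOCl = 1/(1 + 3.548) = 0.2199.
Free chlorine required for 2.73 ppm HOCl: 2.73 / 0.2199 = 12.42 ppm.
FC to add: 12.42 − 0.7 = 11.72 mg/L as Cl₂.
Cl₂ equivalent: 11.72 mg/L × 1,067,370 L = 12,510 g.
Product at 89.3% available Cl: 12,510 / 0.893 = 14,000 g.

14.0 kg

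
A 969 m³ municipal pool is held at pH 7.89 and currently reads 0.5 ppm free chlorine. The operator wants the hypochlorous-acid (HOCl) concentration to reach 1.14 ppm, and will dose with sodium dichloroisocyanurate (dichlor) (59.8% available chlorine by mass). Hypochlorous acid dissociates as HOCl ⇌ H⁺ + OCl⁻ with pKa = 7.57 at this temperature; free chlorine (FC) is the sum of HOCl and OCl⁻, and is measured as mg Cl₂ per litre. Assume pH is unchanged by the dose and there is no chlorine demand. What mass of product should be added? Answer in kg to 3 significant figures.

Volume: 969 m³ = 969,000 L.
[OCl⁻]/[HOCl] = 10^(pH − pKa) = 10^(7.89 − 7.57) = 2.089; fraction as HOCl = 1/(1 + 2.089) = 0.3237.
Free chlorine required for 1.14 ppm HOCl: 1.14 / 0.3237 = 3.522 ppm.
FC to add: 3.522 − 0.5 = 3.022 mg/L as Cl₂.
Cl₂ equivalent: 3.022 mg/L × 969,000 L = 2928 g.
Product at 59.8% available Cl: 2928 / 0.598 = 4897 g.

4.90 kg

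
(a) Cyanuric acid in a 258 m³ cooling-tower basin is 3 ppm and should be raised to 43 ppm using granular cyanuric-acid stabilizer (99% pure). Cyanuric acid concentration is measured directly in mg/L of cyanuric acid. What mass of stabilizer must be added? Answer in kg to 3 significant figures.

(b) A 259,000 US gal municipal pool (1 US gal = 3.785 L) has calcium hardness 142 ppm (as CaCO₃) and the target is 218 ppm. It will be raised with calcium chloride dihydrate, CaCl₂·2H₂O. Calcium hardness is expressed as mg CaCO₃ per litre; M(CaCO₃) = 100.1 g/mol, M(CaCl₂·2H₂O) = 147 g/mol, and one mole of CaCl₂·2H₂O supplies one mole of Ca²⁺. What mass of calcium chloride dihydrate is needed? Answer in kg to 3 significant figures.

(a) Volume: 258 m³ = 258,000 L.
(a) CYA to add: (43 − 3) = 40 mg/L × 258,000 L = 10,320 g cyanuric acid.
(a) At 99% purity: 10,320 / 0.99 = 10,420 g product.

(b) Volume: 259,000 US gal × 3.785 L/gal = 980,315 L.
(b) Hardness to add: (218 − 142) = 76 mg/L as CaCO₃ × 980,315 L = 74,500 g as CaCO₃.
(b) Moles of Ca²⁺ (1 mol Ca²⁺ ≡ 1 mol CaCO₃): 74,500 / 100.1 g/mol = 744.3 mol.
(b) Mass of CaCl₂·2H₂O: 744.3 × 147 = 109,400 g.

(a) 10.4 kg; (b) 109 kg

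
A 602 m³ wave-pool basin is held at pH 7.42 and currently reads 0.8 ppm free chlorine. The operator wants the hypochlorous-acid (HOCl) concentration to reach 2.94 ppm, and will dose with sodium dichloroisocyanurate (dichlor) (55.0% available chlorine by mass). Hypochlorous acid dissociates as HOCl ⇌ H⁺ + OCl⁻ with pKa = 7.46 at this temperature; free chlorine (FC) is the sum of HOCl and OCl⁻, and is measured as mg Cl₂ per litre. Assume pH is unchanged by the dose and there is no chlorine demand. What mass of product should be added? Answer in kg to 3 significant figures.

5.28 kg

Volume: 602 m³ = 602,000 L.
[OCl⁻]/[HOCl] = 10^(pH − pKa) = 10^(7.42 − 7.46) = 0.912; fraction as HOCl = 1/(1 + 0.912) = 0.523.
Free chlorine required for 2.94 ppm HOCl: 2.94 / 0.523 = 5.621 ppm.
FC to add: 5.621 − 0.8 = 4.821 mg/L as Cl₂.
Cl₂ equivalent: 4.821 mg/L × 602,000 L = 2902 g.
Product at 55.0% available Cl: 2902 / 0.55 = 5277 g.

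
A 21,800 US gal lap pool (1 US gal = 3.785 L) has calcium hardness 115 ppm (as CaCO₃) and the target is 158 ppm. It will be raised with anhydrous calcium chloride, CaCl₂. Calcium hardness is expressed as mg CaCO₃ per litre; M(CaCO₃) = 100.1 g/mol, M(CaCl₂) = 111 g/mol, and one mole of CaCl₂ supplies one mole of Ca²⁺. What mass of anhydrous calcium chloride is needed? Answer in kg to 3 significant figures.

Volume: 21,800 US gal × 3.785 L/gal = 82,513 L.
Hardness to add: (158 − 115) = 43 mg/L as CaCO₃ × 82,513 L = 3548 g as CaCO₃.
Moles of Ca²⁺ (1 mol Ca²⁺ ≡ 1 mol CaCO₃): 3548 / 100.1 g/mol = 35.45 mol.
Mass of CaCl₂: 35.45 × 111 = 3934 g.

3.93 kg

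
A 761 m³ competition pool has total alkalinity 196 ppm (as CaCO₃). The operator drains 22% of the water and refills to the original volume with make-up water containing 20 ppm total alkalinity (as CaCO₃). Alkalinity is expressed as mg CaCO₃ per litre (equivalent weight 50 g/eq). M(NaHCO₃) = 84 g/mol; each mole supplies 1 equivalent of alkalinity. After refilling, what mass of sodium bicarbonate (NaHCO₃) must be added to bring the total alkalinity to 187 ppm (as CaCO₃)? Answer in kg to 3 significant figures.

Volume: 761 m³ = 761,000 L.
After draining 22% and refilling: 196 × 0.78 + 20 × 0.22 = 157.28 ppm.
Deficit to target: 187 − 157.28 = 29.72 mg/L.
As CaCO₃: 29.72 mg/L × 761,000 L = 22,620 g; ÷ 50 g/eq ÷ 1 = 452.3 mol NaHCO₃.
Mass: 452.3 × 84 = 38,000 g.

38.0 kg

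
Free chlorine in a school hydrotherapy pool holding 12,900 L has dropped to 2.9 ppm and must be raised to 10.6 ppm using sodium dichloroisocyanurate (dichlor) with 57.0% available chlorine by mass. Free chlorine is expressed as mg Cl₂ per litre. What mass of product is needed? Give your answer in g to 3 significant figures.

174 g

Chlorine deficit: 10.6 − 2.9 = 7.7 ppm = 7.7 mg/L as Cl₂.
Cl₂ equivalent needed: 7.7 mg/L × 12,900 L = 99,330 mg = 99.33 g.
Product at 57.0% available chlorine: 99.33 / 0.57 = 174.3 g.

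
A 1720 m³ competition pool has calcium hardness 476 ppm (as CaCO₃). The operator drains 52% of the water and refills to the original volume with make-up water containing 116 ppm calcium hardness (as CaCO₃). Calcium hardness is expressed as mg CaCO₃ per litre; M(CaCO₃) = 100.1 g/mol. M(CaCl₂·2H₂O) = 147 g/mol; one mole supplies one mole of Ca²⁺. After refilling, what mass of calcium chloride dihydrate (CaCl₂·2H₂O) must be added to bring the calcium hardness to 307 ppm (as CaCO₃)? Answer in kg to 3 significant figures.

46.0 kg

Volume: 1720 m³ = 1,720,000 L.
After draining 52% and refilling: 476 × 0.48 + 116 × 0.52 = 288.8 ppm.
Deficit to target: 307 − 288.8 = 18.2 mg/L.
As CaCO₃: 18.2 mg/L × 1,720,000 L = 31,300 g; ÷ 100.1 = 312.7 mol Ca²⁺.
Mass: 312.7 × 147 = 45,970 g.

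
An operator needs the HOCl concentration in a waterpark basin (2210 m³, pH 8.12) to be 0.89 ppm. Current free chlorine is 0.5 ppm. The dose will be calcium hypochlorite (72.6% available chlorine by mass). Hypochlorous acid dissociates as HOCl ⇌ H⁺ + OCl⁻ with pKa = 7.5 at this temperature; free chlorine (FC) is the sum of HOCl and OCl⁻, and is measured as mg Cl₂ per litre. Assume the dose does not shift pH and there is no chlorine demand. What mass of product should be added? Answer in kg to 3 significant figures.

Volume: 2210 m³ = 2,210,000 L.
[OCl⁻]/[HOCl] = 10^(pH − pKa) = 10^(8.12 − 7.5) = 4.169; fraction as HOCl = 1/(1 + 4.169) = 0.1935.
Free chlorine required for 0.89 ppm HOCl: 0.89 / 0.1935 = 4.6 ppm.
FC to add: 4.6 − 0.5 = 4.1 mg/L as Cl₂.
Cl₂ equivalent: 4.1 mg/L × 2,210,000 L = 9061 g.
Product at 72.6% available Cl: 9061 / 0.726 = 12,480 g.

12.5 kg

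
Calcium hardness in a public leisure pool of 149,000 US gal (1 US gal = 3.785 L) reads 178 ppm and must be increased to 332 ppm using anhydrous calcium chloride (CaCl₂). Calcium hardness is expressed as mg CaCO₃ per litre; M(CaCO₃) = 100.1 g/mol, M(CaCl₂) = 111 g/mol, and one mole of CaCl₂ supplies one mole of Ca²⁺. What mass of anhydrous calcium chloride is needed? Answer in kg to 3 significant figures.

96.3 kg

Volume: 149,000 US gal × 3.785 L/gal = 563,965 L.
Hardness to add: (332 − 178) = 154 mg/L as CaCO₃ × 563,965 L = 86,850 g as CaCO₃.
Moles of Ca²⁺ (1 mol Ca²⁺ ≡ 1 mol CaCO₃): 86,850 / 100.1 g/mol = 867.6 mol.
Mass of CaCl₂: 867.6 × 111 = 96,310 g.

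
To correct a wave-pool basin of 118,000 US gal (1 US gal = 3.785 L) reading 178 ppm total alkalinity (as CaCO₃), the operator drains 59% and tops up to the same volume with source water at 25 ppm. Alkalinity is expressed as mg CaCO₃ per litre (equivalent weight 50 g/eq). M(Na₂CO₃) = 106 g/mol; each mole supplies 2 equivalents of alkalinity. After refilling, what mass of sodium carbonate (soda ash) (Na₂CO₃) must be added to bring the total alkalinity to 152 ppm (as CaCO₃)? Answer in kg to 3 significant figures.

Volume: 118,000 US gal × 3.785 L/gal = 446,630 L.
After draining 59% and refilling: 178 × 0.41 + 25 × 0.59 = 87.73 ppm.
Deficit to target: 152 − 87.73 = 64.27 mg/L.
As CaCO₃: 64.27 mg/L × 446,630 L = 28,700 g; ÷ 50 g/eq ÷ 2 = 287 mol Na₂CO₃.
Mass: 287 × 106 = 30,430 g.

30.4 kg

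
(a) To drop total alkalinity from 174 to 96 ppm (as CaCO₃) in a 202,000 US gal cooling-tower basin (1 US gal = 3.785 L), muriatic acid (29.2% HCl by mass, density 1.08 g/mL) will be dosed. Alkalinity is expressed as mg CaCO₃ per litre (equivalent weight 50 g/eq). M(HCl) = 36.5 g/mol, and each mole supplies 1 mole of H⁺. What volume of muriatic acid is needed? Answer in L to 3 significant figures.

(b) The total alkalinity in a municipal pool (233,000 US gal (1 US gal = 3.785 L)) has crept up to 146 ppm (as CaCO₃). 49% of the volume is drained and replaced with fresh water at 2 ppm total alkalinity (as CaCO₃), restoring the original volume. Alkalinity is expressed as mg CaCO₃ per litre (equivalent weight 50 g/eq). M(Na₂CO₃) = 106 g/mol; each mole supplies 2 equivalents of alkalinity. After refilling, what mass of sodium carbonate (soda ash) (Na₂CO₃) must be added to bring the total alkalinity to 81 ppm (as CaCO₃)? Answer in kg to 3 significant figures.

(a) 138 L; (b) 5.20 kg

(a) Volume: 202,000 US gal × 3.785 L/gal = 764,570 L.
(a) Alkalinity to neutralize: (174 − 96) = 78 mg/L as CaCO₃ × 764,570 L = 59,640 g as CaCO₃.
(a) Equivalents of H⁺ required: 59,640 ÷ 50 g/eq = 1193 eq = 1193 mol HCl.
(a) Mass of HCl: 1193 × 36.5 = 43,530 g.
(a) Mass of 29.2% solution: 43,530 / 0.292 = 149,100 g.
(a) Volume: 149,100 g ÷ 1.08 g/mL = 138,000 mL.

(b) Volume: 233,000 US gal × 3.785 L/gal = 881,905 L.
(b) After draining 49% and refilling: 146 × 0.51 + 2 × 0.49 = 75.44 ppm.
(b) Deficit to target: 81 − 75.44 = 5.56 mg/L.
(b) As CaCO₃: 5.56 mg/L × 881,905 L = 4903 g; ÷ 50 g/eq ÷ 2 = 49.03 mol Na₂CO₃.
(b) Mass: 49.03 × 106 = 5198 g.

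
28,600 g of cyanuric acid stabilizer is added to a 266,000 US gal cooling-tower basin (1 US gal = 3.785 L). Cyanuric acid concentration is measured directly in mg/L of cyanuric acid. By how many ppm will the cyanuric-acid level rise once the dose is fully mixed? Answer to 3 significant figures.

28.4 ppm

Volume: 266,000 US gal × 3.785 L/gal = 1,006,810 L.
Rise: 28,600 g / 1,006,810 L × 1000 = 28.41 mg/L.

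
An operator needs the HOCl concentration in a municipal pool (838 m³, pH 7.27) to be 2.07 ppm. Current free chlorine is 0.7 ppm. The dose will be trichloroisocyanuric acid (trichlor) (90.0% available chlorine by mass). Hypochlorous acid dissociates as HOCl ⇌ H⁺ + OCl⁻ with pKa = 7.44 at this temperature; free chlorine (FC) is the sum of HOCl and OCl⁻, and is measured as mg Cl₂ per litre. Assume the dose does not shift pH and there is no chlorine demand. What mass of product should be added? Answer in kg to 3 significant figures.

2.58 kg

Volume: 838 m³ = 838,000 L.
[OCl⁻]/[HOCl] = 10^(pH − pKa) = 10^(7.27 − 7.44) = 0.6761; fraction as HOCl = 1/(1 + 0.6761) = 0.5966.
Free chlorine required for 2.07 ppm HOCl: 2.07 / 0.5966 = 3.469 ppm.
FC to add: 3.469 − 0.7 = 2.769 mg/L as Cl₂.
Cl₂ equivalent: 2.769 mg/L × 838,000 L = 2321 g.
Product at 90.0% available Cl: 2321 / 0.9 = 2579 g.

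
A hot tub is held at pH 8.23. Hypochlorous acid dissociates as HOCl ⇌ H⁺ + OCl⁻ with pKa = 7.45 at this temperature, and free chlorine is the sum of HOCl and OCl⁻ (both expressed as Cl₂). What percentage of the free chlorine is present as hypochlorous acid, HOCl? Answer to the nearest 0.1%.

14.2%

[OCl⁻]/[HOCl] = 10^(pH − pKa) = 10^(8.23 − 7.45) = 10^0.78 = 6.026.
Fraction as HOCl = 1 / (1 + 6.026) = 0.1423.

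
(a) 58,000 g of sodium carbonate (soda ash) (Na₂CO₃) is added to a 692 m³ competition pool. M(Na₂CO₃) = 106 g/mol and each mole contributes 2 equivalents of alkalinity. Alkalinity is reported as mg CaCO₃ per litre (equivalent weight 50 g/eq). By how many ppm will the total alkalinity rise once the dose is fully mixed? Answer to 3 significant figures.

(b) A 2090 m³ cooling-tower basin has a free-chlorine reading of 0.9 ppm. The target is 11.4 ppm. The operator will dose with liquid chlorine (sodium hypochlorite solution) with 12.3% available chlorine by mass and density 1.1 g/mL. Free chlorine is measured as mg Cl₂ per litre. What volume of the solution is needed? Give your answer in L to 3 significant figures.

(a) Volume: 692 m³ = 692,000 L.
(a) Moles of Na₂CO₃: 58,000 g ÷ 106 g/mol = 547.2 mol → 1094 eq of alkalinity.
(a) As CaCO₃: 1094 eq × 50 g/eq = 54,720 g.
(a) Rise: 54,720 g / 692,000 L × 1000 = 79.07 mg/L.

(b) Volume: 2090 m³ = 2,090,000 L.
(b) Chlorine deficit: 11.4 − 0.9 = 10.5 ppm = 10.5 mg/L as Cl₂.
(b) Cl₂ equivalent needed: 10.5 mg/L × 2,090,000 L = 21,940,000 mg = 21,940 g.
(b) Product at 12.3% available chlorine: 21,940 / 0.123 = 178,400 g.
(b) Volume at density 1.1 g/mL: 178,400 g ÷ 1.1 g/mL = 162,200 mL.

(a) 79.1 ppm; (b) 162 L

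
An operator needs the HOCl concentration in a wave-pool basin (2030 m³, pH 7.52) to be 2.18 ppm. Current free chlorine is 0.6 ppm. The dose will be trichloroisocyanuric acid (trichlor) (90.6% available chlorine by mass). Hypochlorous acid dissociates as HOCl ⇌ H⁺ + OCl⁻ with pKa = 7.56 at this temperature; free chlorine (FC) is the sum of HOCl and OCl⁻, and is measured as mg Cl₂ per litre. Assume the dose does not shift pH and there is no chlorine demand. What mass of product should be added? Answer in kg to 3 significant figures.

7.99 kg

Volume: 2030 m³ = 2,030,000 L.
[OCl⁻]/[HOCl] = 10^(pH − pKa) = 10^(7.52 − 7.56) = 0.912; fraction as HOCl = 1/(1 + 0.912) = 0.523.
Free chlorine required for 2.18 ppm HOCl: 2.18 / 0.523 = 4.168 ppm.
FC to add: 4.168 − 0.6 = 3.568 mg/L as Cl₂.
Cl₂ equivalent: 3.568 mg/L × 2,030,000 L = 7243 g.
Product at 90.6% available Cl: 7243 / 0.906 = 7995 g.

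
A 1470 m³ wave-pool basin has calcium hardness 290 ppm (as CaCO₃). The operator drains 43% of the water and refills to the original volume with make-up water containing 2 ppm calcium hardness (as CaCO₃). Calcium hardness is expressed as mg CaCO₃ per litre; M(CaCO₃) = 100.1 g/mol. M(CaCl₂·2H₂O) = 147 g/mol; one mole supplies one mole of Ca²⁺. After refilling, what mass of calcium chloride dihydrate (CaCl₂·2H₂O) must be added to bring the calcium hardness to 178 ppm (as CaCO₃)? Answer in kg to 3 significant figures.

25.6 kg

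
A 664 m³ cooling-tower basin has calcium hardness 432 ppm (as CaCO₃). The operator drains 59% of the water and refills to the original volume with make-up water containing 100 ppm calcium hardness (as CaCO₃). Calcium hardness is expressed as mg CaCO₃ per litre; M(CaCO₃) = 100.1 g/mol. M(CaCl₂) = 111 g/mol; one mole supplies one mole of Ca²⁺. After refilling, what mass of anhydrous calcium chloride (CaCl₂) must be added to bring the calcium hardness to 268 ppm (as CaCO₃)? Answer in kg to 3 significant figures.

Volume: 664 m³ = 664,000 L.
After draining 59% and refilling: 432 × 0.41 + 100 × 0.59 = 236.12 ppm.
Deficit to target: 268 − 236.12 = 31.88 mg/L.
As CaCO₃: 31.88 mg/L × 664,000 L = 21,170 g; ÷ 100.1 = 211.5 mol Ca²⁺.
Mass: 211.5 × 111 = 23,470 g.

23.5 kg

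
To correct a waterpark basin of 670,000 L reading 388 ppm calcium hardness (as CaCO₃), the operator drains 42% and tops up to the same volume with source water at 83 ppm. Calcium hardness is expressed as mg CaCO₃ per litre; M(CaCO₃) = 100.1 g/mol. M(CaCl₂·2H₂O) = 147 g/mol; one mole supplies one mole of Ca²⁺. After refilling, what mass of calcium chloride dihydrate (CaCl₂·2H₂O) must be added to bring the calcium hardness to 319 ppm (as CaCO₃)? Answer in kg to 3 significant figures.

58.1 kg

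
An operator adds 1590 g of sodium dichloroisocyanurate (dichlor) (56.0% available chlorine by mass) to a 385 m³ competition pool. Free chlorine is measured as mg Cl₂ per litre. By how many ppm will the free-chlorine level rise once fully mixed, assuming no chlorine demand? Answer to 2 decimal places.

Volume: 385 m³ = 385,000 L.
Available chlorine delivered: 1590 g × 0.56 = 890.4 g as Cl₂.
Concentration rise: 890.4 g / 385,000 L = 2.313 mg/L = 2.31 ppm.

2.31 ppm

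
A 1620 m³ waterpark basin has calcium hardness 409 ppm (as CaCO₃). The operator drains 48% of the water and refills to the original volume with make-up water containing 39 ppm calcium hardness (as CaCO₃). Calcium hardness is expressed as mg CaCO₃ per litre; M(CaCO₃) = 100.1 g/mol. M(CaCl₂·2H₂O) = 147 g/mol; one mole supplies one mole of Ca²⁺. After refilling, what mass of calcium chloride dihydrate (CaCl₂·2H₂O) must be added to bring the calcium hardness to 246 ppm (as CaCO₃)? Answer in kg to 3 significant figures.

Volume: 1620 m³ = 1,620,000 L.
After draining 48% and refilling: 409 × 0.52 + 39 × 0.48 = 231.4 ppm.
Deficit to target: 246 − 231.4 = 14.6 mg/L.
As CaCO₃: 14.6 mg/L × 1,620,000 L = 23,650 g; ÷ 100.1 = 236.3 mol Ca²⁺.
Mass: 236.3 × 147 = 34,730 g.

34.7 kg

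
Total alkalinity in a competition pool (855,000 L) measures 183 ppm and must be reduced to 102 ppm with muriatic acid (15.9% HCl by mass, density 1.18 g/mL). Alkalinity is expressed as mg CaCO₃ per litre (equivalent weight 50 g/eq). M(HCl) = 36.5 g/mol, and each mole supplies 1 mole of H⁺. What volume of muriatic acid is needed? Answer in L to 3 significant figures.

Alkalinity to neutralize: (183 − 102) = 81 mg/L as CaCO₃ × 855,000 L = 69,260 g as CaCO₃.
Equivalents of H⁺ required: 69,260 ÷ 50 g/eq = 1385 eq = 1385 mol HCl.
Mass of HCl: 1385 × 36.5 = 50,560 g.
Mass of 15.9% solution: 50,560 / 0.159 = 318,000 g.
Volume: 318,000 g ÷ 1.18 g/mL = 269,500 mL.

269 L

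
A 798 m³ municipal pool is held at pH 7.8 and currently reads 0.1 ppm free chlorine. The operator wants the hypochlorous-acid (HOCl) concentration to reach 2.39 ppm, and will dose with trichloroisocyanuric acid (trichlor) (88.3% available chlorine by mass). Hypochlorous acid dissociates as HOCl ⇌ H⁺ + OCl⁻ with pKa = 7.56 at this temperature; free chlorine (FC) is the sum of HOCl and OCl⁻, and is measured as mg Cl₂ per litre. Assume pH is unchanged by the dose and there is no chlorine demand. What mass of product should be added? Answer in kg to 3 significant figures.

Volume: 798 m³ = 798,000 L.
[OCl⁻]/[HOCl] = 10^(pH − pKa) = 10^(7.8 − 7.56) = 1.738; fraction as HOCl = 1/(1 + 1.738) = 0.3653.
Free chlorine required for 2.39 ppm HOCl: 2.39 / 0.3653 = 6.543 ppm.
FC to add: 6.543 − 0.1 = 6.443 mg/L as Cl₂.
Cl₂ equivalent: 6.443 mg/L × 798,000 L = 5142 g.
Product at 88.3% available Cl: 5142 / 0.883 = 5823 g.

5.82 kg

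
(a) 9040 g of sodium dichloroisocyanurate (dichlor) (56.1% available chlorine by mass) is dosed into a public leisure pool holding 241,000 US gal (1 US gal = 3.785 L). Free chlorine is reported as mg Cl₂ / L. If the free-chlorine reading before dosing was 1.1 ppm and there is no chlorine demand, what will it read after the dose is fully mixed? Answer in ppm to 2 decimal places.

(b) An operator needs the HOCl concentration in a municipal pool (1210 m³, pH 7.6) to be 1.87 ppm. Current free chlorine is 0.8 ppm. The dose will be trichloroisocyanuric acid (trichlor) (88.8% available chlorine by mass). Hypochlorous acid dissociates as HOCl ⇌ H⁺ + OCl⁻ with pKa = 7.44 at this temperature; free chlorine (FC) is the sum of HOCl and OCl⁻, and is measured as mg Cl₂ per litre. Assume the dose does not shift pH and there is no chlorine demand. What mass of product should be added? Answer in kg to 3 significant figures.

(a) 6.66 ppm; (b) 5.14 kg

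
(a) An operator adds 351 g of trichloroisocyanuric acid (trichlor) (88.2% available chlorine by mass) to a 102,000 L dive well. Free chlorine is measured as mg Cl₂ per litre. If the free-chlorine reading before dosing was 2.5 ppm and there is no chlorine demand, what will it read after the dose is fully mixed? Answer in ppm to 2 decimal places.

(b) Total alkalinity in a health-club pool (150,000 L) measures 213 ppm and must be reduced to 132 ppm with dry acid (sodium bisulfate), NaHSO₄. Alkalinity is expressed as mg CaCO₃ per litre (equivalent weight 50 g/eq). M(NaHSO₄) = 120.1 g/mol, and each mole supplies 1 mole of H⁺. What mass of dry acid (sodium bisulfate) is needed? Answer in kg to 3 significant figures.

(a) 5.54 ppm; (b) 29.2 kg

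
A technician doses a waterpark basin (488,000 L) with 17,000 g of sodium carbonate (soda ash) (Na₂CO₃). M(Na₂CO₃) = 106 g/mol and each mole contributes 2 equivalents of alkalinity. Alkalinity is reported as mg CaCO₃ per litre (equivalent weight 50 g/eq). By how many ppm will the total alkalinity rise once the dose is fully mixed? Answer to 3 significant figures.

Moles of Na₂CO₃: 17,000 g ÷ 106 g/mol = 160.4 mol → 320.8 eq of alkalinity.
As CaCO₃: 320.8 eq × 50 g/eq = 16,040 g.
Rise: 16,040 g / 488,000 L × 1000 = 32.86 mg/L.

32.9 ppm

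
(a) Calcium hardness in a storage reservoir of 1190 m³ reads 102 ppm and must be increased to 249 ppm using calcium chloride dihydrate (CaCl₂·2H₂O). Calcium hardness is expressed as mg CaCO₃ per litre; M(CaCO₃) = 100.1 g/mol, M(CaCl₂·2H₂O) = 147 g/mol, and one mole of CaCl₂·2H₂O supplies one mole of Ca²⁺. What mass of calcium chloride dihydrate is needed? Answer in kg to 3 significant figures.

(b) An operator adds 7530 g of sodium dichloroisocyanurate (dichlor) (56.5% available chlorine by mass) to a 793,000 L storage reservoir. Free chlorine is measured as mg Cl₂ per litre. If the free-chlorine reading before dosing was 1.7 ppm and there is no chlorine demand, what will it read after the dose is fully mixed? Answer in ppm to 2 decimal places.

(a) 257 kg; (b) 7.07 ppm

(a) Volume: 1190 m³ = 1,190,000 L.
(a) Hardness to add: (249 − 102) = 147 mg/L as CaCO₃ × 1,190,000 L = 174,900 g as CaCO₃.
(a) Moles of Ca²⁺ (1 mol Ca²⁺ ≡ 1 mol CaCO₃): 174,900 / 100.1 g/mol = 1748 mol.
(a) Mass of CaCl₂·2H₂O: 1748 × 147 = 256,900 g.

(b) Available chlorine delivered: 7530 g × 0.565 = 4254 g as Cl₂.
(b) Concentration rise: 4254 g / 793,000 L = 5.365 mg/L = 5.37 ppm.
(b) Final FC: 1.7 + 5.37 = 7.07 ppm.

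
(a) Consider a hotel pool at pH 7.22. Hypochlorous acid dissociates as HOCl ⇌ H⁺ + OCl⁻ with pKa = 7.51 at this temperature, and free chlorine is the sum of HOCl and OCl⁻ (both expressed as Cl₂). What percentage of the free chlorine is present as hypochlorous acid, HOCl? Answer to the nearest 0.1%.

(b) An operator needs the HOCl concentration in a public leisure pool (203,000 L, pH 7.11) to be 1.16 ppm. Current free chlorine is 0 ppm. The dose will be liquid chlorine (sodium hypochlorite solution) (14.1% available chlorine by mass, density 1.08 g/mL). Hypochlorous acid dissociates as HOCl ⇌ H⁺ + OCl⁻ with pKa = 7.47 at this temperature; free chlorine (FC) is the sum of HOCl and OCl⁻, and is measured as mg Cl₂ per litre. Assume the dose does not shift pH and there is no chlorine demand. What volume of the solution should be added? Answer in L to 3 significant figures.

(a) [OCl⁻]/[HOCl] = 10^(pH − pKa) = 10^(7.22 − 7.51) = 10^-0.29 = 0.5129.
(a) Fraction as HOCl = 1 / (1 + 0.5129) = 0.661.

(b) [OCl⁻]/[HOCl] = 10^(pH − pKa) = 10^(7.11 − 7.47) = 0.4365; fraction as HOCl = 1/(1 + 0.4365) = 0.6961.
(b) Free chlorine required for 1.16 ppm HOCl: 1.16 / 0.6961 = 1.666 ppm.
(b) FC to add: 1.666 − 0 = 1.666 mg/L as Cl₂.
(b) Cl₂ equivalent: 1.666 mg/L × 203,000 L = 338.3 g.
(b) Product at 14.1% available Cl: 338.3 / 0.141 = 2399 g.
(b) Volume: 2399 g ÷ 1.08 g/mL = 2221 mL.

(a) 66.1%; (b) 2.22 L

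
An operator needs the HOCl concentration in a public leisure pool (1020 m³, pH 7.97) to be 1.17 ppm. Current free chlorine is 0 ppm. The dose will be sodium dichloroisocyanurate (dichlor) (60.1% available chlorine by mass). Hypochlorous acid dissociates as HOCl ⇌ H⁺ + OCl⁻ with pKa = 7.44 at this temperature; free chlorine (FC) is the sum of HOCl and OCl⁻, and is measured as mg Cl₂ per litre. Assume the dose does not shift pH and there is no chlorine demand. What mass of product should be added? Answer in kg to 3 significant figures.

Volume: 1020 m³ = 1,020,000 L.
[OCl⁻]/[HOCl] = 10^(pH − pKa) = 10^(7.97 − 7.44) = 3.388; fraction as HOCl = 1/(1 + 3.388) = 0.2279.
Free chlorine required for 1.17 ppm HOCl: 1.17 / 0.2279 = 5.134 ppm.
FC to add: 5.134 − 0 = 5.134 mg/L as Cl₂.
Cl₂ equivalent: 5.134 mg/L × 1,020,000 L = 5237 g.
Product at 60.1% available Cl: 5237 / 0.601 = 8714 g.

8.71 kg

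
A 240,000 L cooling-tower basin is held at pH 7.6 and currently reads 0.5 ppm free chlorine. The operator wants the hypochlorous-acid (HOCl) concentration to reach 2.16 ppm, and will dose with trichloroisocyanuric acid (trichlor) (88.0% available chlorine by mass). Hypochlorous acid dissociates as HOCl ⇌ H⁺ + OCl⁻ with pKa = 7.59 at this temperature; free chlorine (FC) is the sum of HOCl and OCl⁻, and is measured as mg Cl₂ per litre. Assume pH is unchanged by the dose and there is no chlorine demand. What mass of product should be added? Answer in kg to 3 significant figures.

[OCl⁻]/[HOCl] = 10^(pH − pKa) = 10^(7.6 − 7.59) = 1.023; fraction as HOCl = 1/(1 + 1.023) = 0.4942.
Free chlorine required for 2.16 ppm HOCl: 2.16 / 0.4942 = 4.37 ppm.
FC to add: 4.37 − 0.5 = 3.87 mg/L as Cl₂.
Cl₂ equivalent: 3.87 mg/L × 240,000 L = 928.9 g.
Product at 88.0% available Cl: 928.9 / 0.88 = 1056 g.

1.06 kg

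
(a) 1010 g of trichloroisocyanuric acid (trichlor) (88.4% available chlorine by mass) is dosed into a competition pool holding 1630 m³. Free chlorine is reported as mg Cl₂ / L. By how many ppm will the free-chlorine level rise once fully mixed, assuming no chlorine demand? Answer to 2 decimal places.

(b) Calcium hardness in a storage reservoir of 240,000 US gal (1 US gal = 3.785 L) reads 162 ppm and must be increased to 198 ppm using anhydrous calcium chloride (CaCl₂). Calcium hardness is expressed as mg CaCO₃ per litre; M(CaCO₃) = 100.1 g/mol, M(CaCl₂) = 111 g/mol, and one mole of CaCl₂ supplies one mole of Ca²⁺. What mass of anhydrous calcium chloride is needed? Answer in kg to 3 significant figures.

(a) Volume: 1630 m³ = 1,630,000 L.
(a) Available chlorine delivered: 1010 g × 0.884 = 892.8 g as Cl₂.
(a) Concentration rise: 892.8 g / 1,630,000 L = 0.5478 mg/L = 0.55 ppm.

(b) Volume: 240,000 US gal × 3.785 L/gal = 908,400 L.
(b) Hardness to add: (198 − 162) = 36 mg/L as CaCO₃ × 908,400 L = 32,700 g as CaCO₃.
(b) Moles of Ca²⁺ (1 mol Ca²⁺ ≡ 1 mol CaCO₃): 32,700 / 100.1 g/mol = 326.7 mol.
(b) Mass of CaCl₂: 326.7 × 111 = 36,260 g.

(a) 0.55 ppm; (b) 36.3 kg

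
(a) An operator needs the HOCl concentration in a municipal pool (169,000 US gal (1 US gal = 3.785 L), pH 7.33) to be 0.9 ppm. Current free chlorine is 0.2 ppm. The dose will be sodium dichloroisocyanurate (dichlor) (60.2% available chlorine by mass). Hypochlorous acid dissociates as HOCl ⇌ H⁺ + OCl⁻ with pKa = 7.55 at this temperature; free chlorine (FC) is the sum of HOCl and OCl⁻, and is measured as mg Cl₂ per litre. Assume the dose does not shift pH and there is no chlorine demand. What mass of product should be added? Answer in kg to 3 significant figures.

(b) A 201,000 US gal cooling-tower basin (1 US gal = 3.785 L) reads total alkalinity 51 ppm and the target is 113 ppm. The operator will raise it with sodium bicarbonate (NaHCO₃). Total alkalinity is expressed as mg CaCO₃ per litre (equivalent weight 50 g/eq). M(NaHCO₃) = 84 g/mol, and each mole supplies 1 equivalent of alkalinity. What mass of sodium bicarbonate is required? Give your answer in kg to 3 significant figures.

(a) 1.32 kg; (b) 79.2 kg

(a) Volume: 169,000 US gal × 3.785 L/gal = 639,665 L.
(a) [OCl⁻]/[HOCl] = 10^(pH − pKa) = 10^(7.33 − 7.55) = 0.6026; fraction as HOCl = 1/(1 + 0.6026) = 0.624.
(a) Free chlorine required for 0.9 ppm HOCl: 0.9 / 0.624 = 1.442 ppm.
(a) FC to add: 1.442 − 0.2 = 1.242 mg/L as Cl₂.
(a) Cl₂ equivalent: 1.242 mg/L × 639,665 L = 794.7 g.
(a) Product at 60.2% available Cl: 794.7 / 0.602 = 1320 g.

(b) Volume: 201,000 US gal × 3.785 L/gal = 760,785 L.
(b) Alkalinity to add: (113 − 51) = 62 mg/L as CaCO₃ × 760,785 L = 47,170 g as CaCO₃.
(b) Equivalents: 47,170 g ÷ 50 g/eq = 943.4 eq.
(b) NaHCO₃ supplies 1 eq per mole → 943.4 mol.
(b) Mass: 943.4 mol × 84 g/mol = 79,240 g.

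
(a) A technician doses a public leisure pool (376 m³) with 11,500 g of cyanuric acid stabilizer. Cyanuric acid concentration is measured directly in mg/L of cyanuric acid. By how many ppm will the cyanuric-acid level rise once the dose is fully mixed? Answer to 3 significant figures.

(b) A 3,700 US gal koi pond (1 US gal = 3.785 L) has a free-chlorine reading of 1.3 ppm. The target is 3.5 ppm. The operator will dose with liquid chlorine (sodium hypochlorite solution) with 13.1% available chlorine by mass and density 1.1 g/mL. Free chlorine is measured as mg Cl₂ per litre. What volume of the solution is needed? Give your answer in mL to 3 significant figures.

(a) Volume: 376 m³ = 376,000 L.
(a) Rise: 11,500 g / 376,000 L × 1000 = 30.59 mg/L.

(b) Volume: 3,700 US gal × 3.785 L/gal = 14,004 L.
(b) Chlorine deficit: 3.5 − 1.3 = 2.2 ppm = 2.2 mg/L as Cl₂.
(b) Cl₂ equivalent needed: 2.2 mg/L × 14,004 L = 30,810 mg = 30.81 g.
(b) Product at 13.1% available chlorine: 30.81 / 0.131 = 235.2 g.
(b) Volume at density 1.1 g/mL: 235.2 g ÷ 1.1 g/mL = 213.8 mL.

(a) 30.6 ppm; (b) 214 mL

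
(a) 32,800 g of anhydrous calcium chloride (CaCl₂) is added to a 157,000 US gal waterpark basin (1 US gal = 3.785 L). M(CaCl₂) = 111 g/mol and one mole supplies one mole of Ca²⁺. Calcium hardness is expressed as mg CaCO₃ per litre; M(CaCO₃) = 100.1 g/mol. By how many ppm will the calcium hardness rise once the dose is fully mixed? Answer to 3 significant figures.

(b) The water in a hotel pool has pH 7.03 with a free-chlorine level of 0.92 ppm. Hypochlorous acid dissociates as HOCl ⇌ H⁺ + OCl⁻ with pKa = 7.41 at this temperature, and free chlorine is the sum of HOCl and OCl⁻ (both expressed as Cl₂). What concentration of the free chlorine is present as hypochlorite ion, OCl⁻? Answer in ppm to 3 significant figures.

(a) Volume: 157,000 US gal × 3.785 L/gal = 594,245 L.
(a) Moles of Ca²⁺: 32,800 g ÷ 111 g/mol = 295.5 mol.
(a) As CaCO₃: 295.5 mol × 100.1 g/mol = 29,580 g.
(a) Rise: 29,580 g / 594,245 L × 1000 = 49.78 mg/L.

(b) [OCl⁻]/[HOCl] = 10^(pH − pKa) = 10^(7.03 − 7.41) = 10^-0.38 = 0.4169.
(b) Fraction as HOCl = 1 / (1 + 0.4169) = 0.7058.
(b) OCl⁻ = (1 − 0.7058) × 0.92 ppm = 0.2707 ppm.

(a) 49.8 ppm; (b) 0.271 ppm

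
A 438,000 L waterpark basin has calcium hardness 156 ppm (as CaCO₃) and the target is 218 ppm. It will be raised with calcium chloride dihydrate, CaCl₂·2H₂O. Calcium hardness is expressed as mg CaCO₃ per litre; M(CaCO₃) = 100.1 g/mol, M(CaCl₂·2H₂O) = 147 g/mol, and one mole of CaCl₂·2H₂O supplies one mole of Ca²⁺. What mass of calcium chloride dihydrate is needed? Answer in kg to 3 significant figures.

Hardness to add: (218 − 156) = 62 mg/L as CaCO₃ × 438,000 L = 27,160 g as CaCO₃.
Moles of Ca²⁺ (1 mol Ca²⁺ ≡ 1 mol CaCO₃): 27,160 / 100.1 g/mol = 271.3 mol.
Mass of CaCl₂·2H₂O: 271.3 × 147 = 39,880 g.

39.9 kg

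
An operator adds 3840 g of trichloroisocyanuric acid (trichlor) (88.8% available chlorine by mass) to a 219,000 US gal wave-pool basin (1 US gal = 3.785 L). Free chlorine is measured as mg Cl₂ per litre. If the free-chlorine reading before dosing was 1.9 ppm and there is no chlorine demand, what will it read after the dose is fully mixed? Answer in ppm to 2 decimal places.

Volume: 219,000 US gal × 3.785 L/gal = 828,915 L.
Available chlorine delivered: 3840 g × 0.888 = 3410 g as Cl₂.
Concentration rise: 3410 g / 828,915 L = 4.114 mg/L = 4.11 ppm.
Final FC: 1.9 + 4.11 = 6.01 ppm.

6.01 ppm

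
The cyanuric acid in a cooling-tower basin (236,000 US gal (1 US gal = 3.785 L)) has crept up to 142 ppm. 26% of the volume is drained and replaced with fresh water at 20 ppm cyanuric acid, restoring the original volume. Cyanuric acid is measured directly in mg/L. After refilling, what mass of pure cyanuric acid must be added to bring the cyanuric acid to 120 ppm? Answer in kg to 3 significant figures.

Volume: 236,000 US gal × 3.785 L/gal = 893,260 L.
After draining 26% and refilling: 142 × 0.74 + 20 × 0.26 = 110.28 ppm.
Deficit to target: 120 − 110.28 = 9.72 mg/L.
Mass: 9.72 mg/L × 893,260 L = 8682 g cyanuric acid.

8.68 kg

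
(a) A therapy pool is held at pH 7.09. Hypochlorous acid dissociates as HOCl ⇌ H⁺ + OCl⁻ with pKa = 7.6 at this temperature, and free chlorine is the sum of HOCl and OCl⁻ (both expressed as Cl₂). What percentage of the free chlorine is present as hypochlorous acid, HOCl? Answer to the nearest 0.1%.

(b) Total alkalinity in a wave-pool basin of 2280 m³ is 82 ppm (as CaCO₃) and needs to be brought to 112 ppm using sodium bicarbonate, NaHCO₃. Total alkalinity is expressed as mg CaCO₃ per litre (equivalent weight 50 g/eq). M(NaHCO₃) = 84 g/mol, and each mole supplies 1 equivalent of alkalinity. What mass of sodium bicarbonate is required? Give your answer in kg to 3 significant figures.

(a) 76.4%; (b) 115 kg

(a) [OCl⁻]/[HOCl] = 10^(pH − pKa) = 10^(7.09 − 7.6) = 10^-0.51 = 0.309.
(a) Fraction as HOCl = 1 / (1 + 0.309) = 0.7639.

(b) Volume: 2280 m³ = 2,280,000 L.
(b) Alkalinity to add: (112 − 82) = 30 mg/L as CaCO₃ × 2,280,000 L = 68,400 g as CaCO₃.
(b) Equivalents: 68,400 g ÷ 50 g/eq = 1368 eq.
(b) NaHCO₃ supplies 1 eq per mole → 1368 mol.
(b) Mass: 1368 mol × 84 g/mol = 114,900 g.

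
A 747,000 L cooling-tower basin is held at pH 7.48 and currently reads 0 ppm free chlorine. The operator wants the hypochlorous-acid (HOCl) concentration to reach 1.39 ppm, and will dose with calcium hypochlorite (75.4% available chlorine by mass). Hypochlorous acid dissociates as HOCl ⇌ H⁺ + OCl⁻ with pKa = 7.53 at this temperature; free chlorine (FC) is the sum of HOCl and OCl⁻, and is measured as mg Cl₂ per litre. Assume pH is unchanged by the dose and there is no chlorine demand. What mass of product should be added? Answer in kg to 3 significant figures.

2.60 kg

[OCl⁻]/[HOCl] = 10^(pH − pKa) = 10^(7.48 − 7.53) = 0.8913; fraction as HOCl = 1/(1 + 0.8913) = 0.5288.
Free chlorine required for 1.39 ppm HOCl: 1.39 / 0.5288 = 2.629 ppm.
FC to add: 2.629 − 0 = 2.629 mg/L as Cl₂.
Cl₂ equivalent: 2.629 mg/L × 747,000 L = 1964 g.
Product at 75.4% available Cl: 1964 / 0.754 = 2604 g.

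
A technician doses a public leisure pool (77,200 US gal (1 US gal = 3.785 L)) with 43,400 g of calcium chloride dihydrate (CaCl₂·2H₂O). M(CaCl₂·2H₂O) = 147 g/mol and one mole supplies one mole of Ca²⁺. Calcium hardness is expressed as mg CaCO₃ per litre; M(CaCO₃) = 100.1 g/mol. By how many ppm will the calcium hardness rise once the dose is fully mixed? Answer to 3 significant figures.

101 ppm

Volume: 77,200 US gal × 3.785 L/gal = 292,202 L.
Moles of Ca²⁺: 43,400 g ÷ 147 g/mol = 295.2 mol.
As CaCO₃: 295.2 mol × 100.1 g/mol = 29,550 g.
Rise: 29,550 g / 292,202 L × 1000 = 101.1 mg/L.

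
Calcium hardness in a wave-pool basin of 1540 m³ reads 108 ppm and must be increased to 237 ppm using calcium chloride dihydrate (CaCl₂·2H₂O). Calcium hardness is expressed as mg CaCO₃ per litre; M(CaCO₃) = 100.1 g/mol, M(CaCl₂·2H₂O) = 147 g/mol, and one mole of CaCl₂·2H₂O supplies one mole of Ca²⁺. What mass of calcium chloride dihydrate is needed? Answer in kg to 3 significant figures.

292 kg

Volume: 1540 m³ = 1,540,000 L.
Hardness to add: (237 − 108) = 129 mg/L as CaCO₃ × 1,540,000 L = 198,700 g as CaCO₃.
Moles of Ca²⁺ (1 mol Ca²⁺ ≡ 1 mol CaCO₃): 198,700 / 100.1 g/mol = 1985 mol.
Mass of CaCl₂·2H₂O: 1985 × 147 = 291,700 g.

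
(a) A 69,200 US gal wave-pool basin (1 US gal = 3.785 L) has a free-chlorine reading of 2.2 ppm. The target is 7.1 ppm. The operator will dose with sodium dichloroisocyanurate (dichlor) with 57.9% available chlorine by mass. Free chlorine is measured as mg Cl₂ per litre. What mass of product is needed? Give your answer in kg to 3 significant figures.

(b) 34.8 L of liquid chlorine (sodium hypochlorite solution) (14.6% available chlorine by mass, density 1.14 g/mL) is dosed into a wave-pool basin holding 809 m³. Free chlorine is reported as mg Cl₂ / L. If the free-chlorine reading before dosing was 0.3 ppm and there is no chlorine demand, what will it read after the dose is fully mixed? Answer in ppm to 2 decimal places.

(a) Volume: 69,200 US gal × 3.785 L/gal = 261,922 L.
(a) Chlorine deficit: 7.1 − 2.2 = 4.9 ppm = 4.9 mg/L as Cl₂.
(a) Cl₂ equivalent needed: 4.9 mg/L × 261,922 L = 1,283,000 mg = 1283 g.
(a) Product at 57.9% available chlorine: 1283 / 0.579 = 2217 g.

(b) Volume: 809 m³ = 809,000 L.
(b) Mass of solution: 34.8 L × 1000 mL/L × 1.14 g/mL = 39,670 g.
(b) Available chlorine delivered: 39,670 g × 0.146 = 5792 g as Cl₂.
(b) Concentration rise: 5792 g / 809,000 L = 7.16 mg/L = 7.16 ppm.
(b) Final FC: 0.3 + 7.16 = 7.46 ppm.

(a) 2.22 kg; (b) 7.46 ppm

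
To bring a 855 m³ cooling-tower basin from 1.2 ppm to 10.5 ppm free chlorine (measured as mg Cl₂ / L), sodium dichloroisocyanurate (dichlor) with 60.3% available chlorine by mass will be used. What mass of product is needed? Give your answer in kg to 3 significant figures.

Volume: 855 m³ = 855,000 L.
Chlorine deficit: 10.5 − 1.2 = 9.3 ppm = 9.3 mg/L as Cl₂.
Cl₂ equivalent needed: 9.3 mg/L × 855,000 L = 7,952,000 mg = 7952 g.
Product at 60.3% available chlorine: 7952 / 0.603 = 13,190 g.

13.2 kg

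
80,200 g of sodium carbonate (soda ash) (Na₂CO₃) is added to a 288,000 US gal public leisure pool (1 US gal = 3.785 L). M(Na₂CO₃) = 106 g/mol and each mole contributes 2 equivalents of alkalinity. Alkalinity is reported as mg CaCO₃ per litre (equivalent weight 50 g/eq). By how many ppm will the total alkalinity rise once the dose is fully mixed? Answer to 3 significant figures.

Volume: 288,000 US gal × 3.785 L/gal = 1,090,080 L.
Moles of Na₂CO₃: 80,200 g ÷ 106 g/mol = 756.6 mol → 1513 eq of alkalinity.
As CaCO₃: 1513 eq × 50 g/eq = 75,660 g.
Rise: 75,660 g / 1,090,080 L × 1000 = 69.41 mg/L.

69.4 ppm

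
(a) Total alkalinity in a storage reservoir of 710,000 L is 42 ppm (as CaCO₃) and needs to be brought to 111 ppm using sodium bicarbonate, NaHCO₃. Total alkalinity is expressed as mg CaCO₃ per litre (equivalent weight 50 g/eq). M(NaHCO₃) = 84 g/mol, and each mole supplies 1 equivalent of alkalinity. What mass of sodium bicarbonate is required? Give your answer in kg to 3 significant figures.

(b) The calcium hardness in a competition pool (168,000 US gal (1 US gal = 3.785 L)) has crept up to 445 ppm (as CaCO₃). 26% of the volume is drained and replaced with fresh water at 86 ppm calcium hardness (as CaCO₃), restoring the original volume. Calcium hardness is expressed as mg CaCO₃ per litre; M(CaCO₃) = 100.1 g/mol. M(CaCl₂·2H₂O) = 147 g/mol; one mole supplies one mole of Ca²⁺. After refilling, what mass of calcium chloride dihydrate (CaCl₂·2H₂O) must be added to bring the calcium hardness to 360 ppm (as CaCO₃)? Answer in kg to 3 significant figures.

(a) 82.3 kg; (b) 7.79 kg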